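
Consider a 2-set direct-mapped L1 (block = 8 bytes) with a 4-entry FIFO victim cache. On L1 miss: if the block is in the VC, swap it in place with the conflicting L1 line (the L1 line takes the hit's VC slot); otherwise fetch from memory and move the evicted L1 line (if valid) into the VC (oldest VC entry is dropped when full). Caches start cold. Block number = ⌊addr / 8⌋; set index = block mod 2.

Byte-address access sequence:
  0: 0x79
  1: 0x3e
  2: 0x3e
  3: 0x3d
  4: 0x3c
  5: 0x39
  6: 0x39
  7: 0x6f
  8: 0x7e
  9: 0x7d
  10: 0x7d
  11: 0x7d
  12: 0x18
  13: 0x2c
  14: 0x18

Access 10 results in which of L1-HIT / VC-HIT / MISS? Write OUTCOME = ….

OUTCOME = L1-HIT

#0 0x79→b15/s1 MISS; vc=[]
#1 0x3e→b7/s1 MISS; vc=[15]
#2 0x3e→b7/s1 L1-HIT; vc=[15]
#3 0x3d→b7/s1 L1-HIT; vc=[15]
#4 0x3c→b7/s1 L1-HIT; vc=[15]
#5 0x39→b7/s1 L1-HIT; vc=[15]
#6 0x39→b7/s1 L1-HIT; vc=[15]
#7 0x6f→b13/s1 MISS; vc=[15,7]
#8 0x7e→b15/s1 VC-HIT; vc=[13,7]
#9 0x7d→b15/s1 L1-HIT; vc=[13,7]
#10 0x7d→b15/s1 L1-HIT; vc=[13,7]
#11 0x7d→b15/s1 L1-HIT; vc=[13,7]
#12 0x18→b3/s1 MISS; vc=[13,7,15]
#13 0x2c→b5/s1 MISS; vc=[13,7,15,3]
#14 0x18→b3/s1 VC-HIT; vc=[13,7,15,5]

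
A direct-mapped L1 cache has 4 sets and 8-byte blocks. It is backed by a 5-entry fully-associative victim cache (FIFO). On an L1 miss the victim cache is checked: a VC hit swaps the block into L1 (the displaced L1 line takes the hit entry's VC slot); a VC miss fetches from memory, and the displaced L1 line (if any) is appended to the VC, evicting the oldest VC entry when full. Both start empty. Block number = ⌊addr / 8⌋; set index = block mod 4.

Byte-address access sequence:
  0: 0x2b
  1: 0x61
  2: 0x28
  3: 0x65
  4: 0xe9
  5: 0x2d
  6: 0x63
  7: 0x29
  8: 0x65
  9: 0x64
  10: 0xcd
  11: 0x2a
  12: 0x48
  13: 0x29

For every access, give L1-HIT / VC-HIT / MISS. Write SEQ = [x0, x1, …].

#0 0x2b→b5/s1 MISS; vc=[]
#1 0x61→b12/s0 MISS; vc=[]
#2 0x28→b5/s1 L1-HIT; vc=[]
#3 0x65→b12/s0 L1-HIT; vc=[]
#4 0xe9→b29/s1 MISS; vc=[5]
#5 0x2d→b5/s1 VC-HIT; vc=[29]
#6 0x63→b12/s0 L1-HIT; vc=[29]
#7 0x29→b5/s1 L1-HIT; vc=[29]
#8 0x65→b12/s0 L1-HIT; vc=[29]
#9 0x64→b12/s0 L1-HIT; vc=[29]
#10 0xcd→b25/s1 MISS; vc=[29,5]
#11 0x2a→b5/s1 VC-HIT; vc=[29,25]
#12 0x48→b9/s1 MISS; vc=[29,25,5]
#13 0x29→b5/s1 VC-HIT; vc=[29,25,9]

SEQ = [MISS, MISS, L1-HIT, L1-HIT, MISS, VC-HIT, L1-HIT, L1-HIT, L1-HIT, L1-HIT, MISS, VC-HIT, MISS, VC-HIT]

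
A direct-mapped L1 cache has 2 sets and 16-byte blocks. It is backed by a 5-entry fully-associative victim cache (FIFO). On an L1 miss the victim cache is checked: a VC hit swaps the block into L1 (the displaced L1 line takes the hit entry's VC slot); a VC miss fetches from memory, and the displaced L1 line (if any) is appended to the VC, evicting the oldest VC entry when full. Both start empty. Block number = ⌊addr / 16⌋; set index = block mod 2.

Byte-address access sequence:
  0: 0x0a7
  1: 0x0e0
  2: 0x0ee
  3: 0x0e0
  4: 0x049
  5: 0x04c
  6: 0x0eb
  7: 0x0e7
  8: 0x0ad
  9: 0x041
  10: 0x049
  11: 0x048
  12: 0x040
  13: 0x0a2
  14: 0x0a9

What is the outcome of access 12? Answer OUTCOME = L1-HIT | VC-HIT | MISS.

0: 0xa7 (blk 10, set 0) → MISS  vc=[]
1: 0xe0 (blk 14, set 0) → MISS  vc=[10]
2: 0xee (blk 14, set 0) → L1-HIT  vc=[10]
3: 0xe0 (blk 14, set 0) → L1-HIT  vc=[10]
4: 0x49 (blk 4, set 0) → MISS  vc=[10, 14]
5: 0x4c (blk 4, set 0) → L1-HIT  vc=[10, 14]
6: 0xeb (blk 14, set 0) → VC-HIT  vc=[10, 4]
7: 0xe7 (blk 14, set 0) → L1-HIT  vc=[10, 4]
8: 0xad (blk 10, set 0) → VC-HIT  vc=[14, 4]
9: 0x41 (blk 4, set 0) → VC-HIT  vc=[14, 10]
10: 0x49 (blk 4, set 0) → L1-HIT  vc=[14, 10]
11: 0x48 (blk 4, set 0) → L1-HIT  vc=[14, 10]
12: 0x40 (blk 4, set 0) → L1-HIT  vc=[14, 10]
13: 0xa2 (blk 10, set 0) → VC-HIT  vc=[14, 4]
14: 0xa9 (blk 10, set 0) → L1-HIT  vc=[14, 4]

OUTCOME = L1-HIT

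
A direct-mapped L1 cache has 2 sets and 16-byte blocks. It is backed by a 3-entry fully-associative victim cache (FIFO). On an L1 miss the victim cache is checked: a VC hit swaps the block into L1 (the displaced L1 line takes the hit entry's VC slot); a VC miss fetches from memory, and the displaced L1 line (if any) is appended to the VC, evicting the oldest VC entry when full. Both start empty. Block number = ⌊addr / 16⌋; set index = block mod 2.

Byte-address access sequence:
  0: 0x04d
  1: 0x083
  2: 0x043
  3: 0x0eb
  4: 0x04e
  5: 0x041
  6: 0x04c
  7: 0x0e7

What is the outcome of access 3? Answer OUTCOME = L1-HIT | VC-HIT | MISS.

#0 0x4d→b4/s0 MISS; vc=[]
#1 0x83→b8/s0 MISS; vc=[4]
#2 0x43→b4/s0 VC-HIT; vc=[8]
#3 0xeb→b14/s0 MISS; vc=[8,4]
#4 0x4e→b4/s0 VC-HIT; vc=[8,14]
#5 0x41→b4/s0 L1-HIT; vc=[8,14]
#6 0x4c→b4/s0 L1-HIT; vc=[8,14]
#7 0xe7→b14/s0 VC-HIT; vc=[8,4]

OUTCOME = MISS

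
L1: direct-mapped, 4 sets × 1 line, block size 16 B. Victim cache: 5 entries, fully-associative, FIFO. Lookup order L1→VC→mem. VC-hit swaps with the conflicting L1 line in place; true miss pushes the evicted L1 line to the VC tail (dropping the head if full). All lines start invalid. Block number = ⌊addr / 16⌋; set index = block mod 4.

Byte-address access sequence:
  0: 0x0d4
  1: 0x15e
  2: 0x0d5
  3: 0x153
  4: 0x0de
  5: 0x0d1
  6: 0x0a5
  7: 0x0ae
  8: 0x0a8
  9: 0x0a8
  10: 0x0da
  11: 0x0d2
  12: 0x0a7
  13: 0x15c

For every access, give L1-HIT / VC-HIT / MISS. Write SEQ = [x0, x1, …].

SEQ = [MISS, MISS, VC-HIT, VC-HIT, VC-HIT, L1-HIT, MISS, L1-HIT, L1-HIT, L1-HIT, L1-HIT, L1-HIT, L1-HIT, VC-HIT]

#0 0xd4→b13/s1 MISS; vc=[]
#1 0x15e→b21/s1 MISS; vc=[13]
#2 0xd5→b13/s1 VC-HIT; vc=[21]
#3 0x153→b21/s1 VC-HIT; vc=[13]
#4 0xde→b13/s1 VC-HIT; vc=[21]
#5 0xd1→b13/s1 L1-HIT; vc=[21]
#6 0xa5→b10/s2 MISS; vc=[21]
#7 0xae→b10/s2 L1-HIT; vc=[21]
#8 0xa8→b10/s2 L1-HIT; vc=[21]
#9 0xa8→b10/s2 L1-HIT; vc=[21]
#10 0xda→b13/s1 L1-HIT; vc=[21]
#11 0xd2→b13/s1 L1-HIT; vc=[21]
#12 0xa7→b10/s2 L1-HIT; vc=[21]
#13 0x15c→b21/s1 VC-HIT; vc=[13]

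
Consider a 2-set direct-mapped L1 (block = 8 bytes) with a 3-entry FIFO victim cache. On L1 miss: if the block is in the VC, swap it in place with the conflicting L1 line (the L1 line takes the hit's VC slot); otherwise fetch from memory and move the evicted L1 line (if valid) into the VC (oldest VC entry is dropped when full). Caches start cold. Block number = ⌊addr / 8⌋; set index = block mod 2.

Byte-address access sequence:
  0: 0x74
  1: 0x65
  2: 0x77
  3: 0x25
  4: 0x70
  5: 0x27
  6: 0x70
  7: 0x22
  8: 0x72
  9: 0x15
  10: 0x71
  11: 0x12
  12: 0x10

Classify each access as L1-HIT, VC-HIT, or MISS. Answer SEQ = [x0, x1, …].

SEQ = [MISS, MISS, VC-HIT, MISS, VC-HIT, VC-HIT, VC-HIT, VC-HIT, VC-HIT, MISS, VC-HIT, VC-HIT, L1-HIT]

  [0] addr=0x74 blk=14 s=0: MISS | VC []
  [1] addr=0x65 blk=12 s=0: MISS | VC [14]
  [2] addr=0x77 blk=14 s=0: VC-HIT | VC [12]
  [3] addr=0x25 blk=4 s=0: MISS | VC [12, 14]
  [4] addr=0x70 blk=14 s=0: VC-HIT | VC [12, 4]
  [5] addr=0x27 blk=4 s=0: VC-HIT | VC [12, 14]
  [6] addr=0x70 blk=14 s=0: VC-HIT | VC [12, 4]
  [7] addr=0x22 blk=4 s=0: VC-HIT | VC [12, 14]
  [8] addr=0x72 blk=14 s=0: VC-HIT | VC [12, 4]
  [9] addr=0x15 blk=2 s=0: MISS | VC [12, 4, 14]
  [10] addr=0x71 blk=14 s=0: VC-HIT | VC [12, 4, 2]
  [11] addr=0x12 blk=2 s=0: VC-HIT | VC [12, 4, 14]
  [12] addr=0x10 blk=2 s=0: L1-HIT | VC [12, 4, 14]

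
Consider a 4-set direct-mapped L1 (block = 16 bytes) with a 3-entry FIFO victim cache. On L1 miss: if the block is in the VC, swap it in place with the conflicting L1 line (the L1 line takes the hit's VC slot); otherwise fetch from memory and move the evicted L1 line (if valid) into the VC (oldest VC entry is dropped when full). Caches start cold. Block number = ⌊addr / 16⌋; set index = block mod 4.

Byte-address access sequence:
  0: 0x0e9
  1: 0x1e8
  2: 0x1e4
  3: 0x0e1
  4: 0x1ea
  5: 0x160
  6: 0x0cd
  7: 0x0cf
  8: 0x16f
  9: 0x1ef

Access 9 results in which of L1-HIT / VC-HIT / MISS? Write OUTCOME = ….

OUTCOME = VC-HIT

#0 0xe9→b14/s2 MISS; vc=[]
#1 0x1e8→b30/s2 MISS; vc=[14]
#2 0x1e4→b30/s2 L1-HIT; vc=[14]
#3 0xe1→b14/s2 VC-HIT; vc=[30]
#4 0x1ea→b30/s2 VC-HIT; vc=[14]
#5 0x160→b22/s2 MISS; vc=[14,30]
#6 0xcd→b12/s0 MISS; vc=[14,30]
#7 0xcf→b12/s0 L1-HIT; vc=[14,30]
#8 0x16f→b22/s2 L1-HIT; vc=[14,30]
#9 0x1ef→b30/s2 VC-HIT; vc=[14,22]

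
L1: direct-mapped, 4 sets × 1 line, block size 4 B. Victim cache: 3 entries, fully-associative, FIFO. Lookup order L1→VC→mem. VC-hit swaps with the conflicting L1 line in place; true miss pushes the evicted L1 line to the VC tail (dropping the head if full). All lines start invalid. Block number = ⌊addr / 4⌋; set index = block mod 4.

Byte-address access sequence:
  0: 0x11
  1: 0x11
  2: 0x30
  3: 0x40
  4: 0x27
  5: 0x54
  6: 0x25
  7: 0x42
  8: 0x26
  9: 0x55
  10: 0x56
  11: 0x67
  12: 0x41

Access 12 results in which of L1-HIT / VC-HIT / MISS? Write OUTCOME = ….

OUTCOME = L1-HIT

0: 0x11 (blk 4, set 0) → MISS  vc=[]
1: 0x11 (blk 4, set 0) → L1-HIT  vc=[]
2: 0x30 (blk 12, set 0) → MISS  vc=[4]
3: 0x40 (blk 16, set 0) → MISS  vc=[4, 12]
4: 0x27 (blk 9, set 1) → MISS  vc=[4, 12]
5: 0x54 (blk 21, set 1) → MISS  vc=[4, 12, 9]
6: 0x25 (blk 9, set 1) → VC-HIT  vc=[4, 12, 21]
7: 0x42 (blk 16, set 0) → L1-HIT  vc=[4, 12, 21]
8: 0x26 (blk 9, set 1) → L1-HIT  vc=[4, 12, 21]
9: 0x55 (blk 21, set 1) → VC-HIT  vc=[4, 12, 9]
10: 0x56 (blk 21, set 1) → L1-HIT  vc=[4, 12, 9]
11: 0x67 (blk 25, set 1) → MISS  vc=[12, 9, 21]
12: 0x41 (blk 16, set 0) → L1-HIT  vc=[12, 9, 21]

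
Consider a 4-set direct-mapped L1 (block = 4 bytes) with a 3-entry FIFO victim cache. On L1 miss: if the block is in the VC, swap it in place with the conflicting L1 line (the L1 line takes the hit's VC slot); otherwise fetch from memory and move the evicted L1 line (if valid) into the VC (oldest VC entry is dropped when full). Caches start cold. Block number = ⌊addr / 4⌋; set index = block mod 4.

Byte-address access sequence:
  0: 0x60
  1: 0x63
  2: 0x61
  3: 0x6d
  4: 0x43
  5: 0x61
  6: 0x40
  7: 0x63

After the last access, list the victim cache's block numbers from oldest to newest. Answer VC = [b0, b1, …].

#0 0x60→b24/s0 MISS; vc=[]
#1 0x63→b24/s0 L1-HIT; vc=[]
#2 0x61→b24/s0 L1-HIT; vc=[]
#3 0x6d→b27/s3 MISS; vc=[]
#4 0x43→b16/s0 MISS; vc=[24]
#5 0x61→b24/s0 VC-HIT; vc=[16]
#6 0x40→b16/s0 VC-HIT; vc=[24]
#7 0x63→b24/s0 VC-HIT; vc=[16]

VC = [16]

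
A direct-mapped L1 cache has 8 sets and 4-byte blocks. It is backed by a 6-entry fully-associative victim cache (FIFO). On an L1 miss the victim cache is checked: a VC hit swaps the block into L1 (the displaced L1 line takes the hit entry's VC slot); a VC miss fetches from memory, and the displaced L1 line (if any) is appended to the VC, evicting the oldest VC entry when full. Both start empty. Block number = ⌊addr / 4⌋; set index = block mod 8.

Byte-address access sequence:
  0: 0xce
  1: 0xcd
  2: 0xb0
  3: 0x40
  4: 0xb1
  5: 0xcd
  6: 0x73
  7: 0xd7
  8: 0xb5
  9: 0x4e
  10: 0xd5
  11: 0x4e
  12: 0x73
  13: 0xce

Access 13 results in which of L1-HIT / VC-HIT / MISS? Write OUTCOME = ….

  [0] addr=0xce blk=51 s=3: MISS | VC []
  [1] addr=0xcd blk=51 s=3: L1-HIT | VC []
  [2] addr=0xb0 blk=44 s=4: MISS | VC []
  [3] addr=0x40 blk=16 s=0: MISS | VC []
  [4] addr=0xb1 blk=44 s=4: L1-HIT | VC []
  [5] addr=0xcd blk=51 s=3: L1-HIT | VC []
  [6] addr=0x73 blk=28 s=4: MISS | VC [44]
  [7] addr=0xd7 blk=53 s=5: MISS | VC [44]
  [8] addr=0xb5 blk=45 s=5: MISS | VC [44, 53]
  [9] addr=0x4e blk=19 s=3: MISS | VC [44, 53, 51]
  [10] addr=0xd5 blk=53 s=5: VC-HIT | VC [44, 45, 51]
  [11] addr=0x4e blk=19 s=3: L1-HIT | VC [44, 45, 51]
  [12] addr=0x73 blk=28 s=4: L1-HIT | VC [44, 45, 51]
  [13] addr=0xce blk=51 s=3: VC-HIT | VC [44, 45, 19]

OUTCOME = VC-HIT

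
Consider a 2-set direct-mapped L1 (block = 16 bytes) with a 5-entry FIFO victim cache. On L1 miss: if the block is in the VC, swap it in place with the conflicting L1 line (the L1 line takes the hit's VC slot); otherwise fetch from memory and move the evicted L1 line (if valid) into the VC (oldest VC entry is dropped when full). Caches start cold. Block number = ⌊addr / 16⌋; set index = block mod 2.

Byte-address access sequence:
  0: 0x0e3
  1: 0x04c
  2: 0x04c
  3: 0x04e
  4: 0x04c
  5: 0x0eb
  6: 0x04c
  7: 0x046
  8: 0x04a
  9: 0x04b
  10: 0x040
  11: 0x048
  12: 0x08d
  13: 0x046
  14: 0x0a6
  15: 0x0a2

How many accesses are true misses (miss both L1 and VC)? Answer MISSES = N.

#0 0xe3→b14/s0 MISS; vc=[]
#1 0x4c→b4/s0 MISS; vc=[14]
#2 0x4c→b4/s0 L1-HIT; vc=[14]
#3 0x4e→b4/s0 L1-HIT; vc=[14]
#4 0x4c→b4/s0 L1-HIT; vc=[14]
#5 0xeb→b14/s0 VC-HIT; vc=[4]
#6 0x4c→b4/s0 VC-HIT; vc=[14]
#7 0x46→b4/s0 L1-HIT; vc=[14]
#8 0x4a→b4/s0 L1-HIT; vc=[14]
#9 0x4b→b4/s0 L1-HIT; vc=[14]
#10 0x40→b4/s0 L1-HIT; vc=[14]
#11 0x48→b4/s0 L1-HIT; vc=[14]
#12 0x8d→b8/s0 MISS; vc=[14,4]
#13 0x46→b4/s0 VC-HIT; vc=[14,8]
#14 0xa6→b10/s0 MISS; vc=[14,8,4]
#15 0xa2→b10/s0 L1-HIT; vc=[14,8,4]

MISSES = 4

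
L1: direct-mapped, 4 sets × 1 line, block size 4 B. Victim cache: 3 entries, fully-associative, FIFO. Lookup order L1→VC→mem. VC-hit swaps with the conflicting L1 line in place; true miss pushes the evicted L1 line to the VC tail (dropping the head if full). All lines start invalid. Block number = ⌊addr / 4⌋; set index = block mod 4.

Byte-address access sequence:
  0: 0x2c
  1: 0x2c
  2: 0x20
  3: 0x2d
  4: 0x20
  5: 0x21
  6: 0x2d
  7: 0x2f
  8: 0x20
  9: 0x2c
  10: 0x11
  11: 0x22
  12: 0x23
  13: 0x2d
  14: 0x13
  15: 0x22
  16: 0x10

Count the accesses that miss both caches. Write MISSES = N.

0: 0x2c (blk 11, set 3) → MISS  vc=[]
1: 0x2c (blk 11, set 3) → L1-HIT  vc=[]
2: 0x20 (blk 8, set 0) → MISS  vc=[]
3: 0x2d (blk 11, set 3) → L1-HIT  vc=[]
4: 0x20 (blk 8, set 0) → L1-HIT  vc=[]
5: 0x21 (blk 8, set 0) → L1-HIT  vc=[]
6: 0x2d (blk 11, set 3) → L1-HIT  vc=[]
7: 0x2f (blk 11, set 3) → L1-HIT  vc=[]
8: 0x20 (blk 8, set 0) → L1-HIT  vc=[]
9: 0x2c (blk 11, set 3) → L1-HIT  vc=[]
10: 0x11 (blk 4, set 0) → MISS  vc=[8]
11: 0x22 (blk 8, set 0) → VC-HIT  vc=[4]
12: 0x23 (blk 8, set 0) → L1-HIT  vc=[4]
13: 0x2d (blk 11, set 3) → L1-HIT  vc=[4]
14: 0x13 (blk 4, set 0) → VC-HIT  vc=[8]
15: 0x22 (blk 8, set 0) → VC-HIT  vc=[4]
16: 0x10 (blk 4, set 0) → VC-HIT  vc=[8]

MISSES = 3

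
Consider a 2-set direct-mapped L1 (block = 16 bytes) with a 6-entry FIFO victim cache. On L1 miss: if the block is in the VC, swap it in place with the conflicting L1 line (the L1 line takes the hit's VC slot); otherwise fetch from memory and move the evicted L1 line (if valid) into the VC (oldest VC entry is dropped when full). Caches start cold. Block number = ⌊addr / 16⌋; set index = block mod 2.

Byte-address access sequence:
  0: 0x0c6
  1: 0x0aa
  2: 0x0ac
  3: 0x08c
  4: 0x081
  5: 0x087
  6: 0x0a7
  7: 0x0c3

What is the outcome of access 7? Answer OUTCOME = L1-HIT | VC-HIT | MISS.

  [0] addr=0xc6 blk=12 s=0: MISS | VC []
  [1] addr=0xaa blk=10 s=0: MISS | VC [12]
  [2] addr=0xac blk=10 s=0: L1-HIT | VC [12]
  [3] addr=0x8c blk=8 s=0: MISS | VC [12, 10]
  [4] addr=0x81 blk=8 s=0: L1-HIT | VC [12, 10]
  [5] addr=0x87 blk=8 s=0: L1-HIT | VC [12, 10]
  [6] addr=0xa7 blk=10 s=0: VC-HIT | VC [12, 8]
  [7] addr=0xc3 blk=12 s=0: VC-HIT | VC [10, 8]

OUTCOME = VC-HIT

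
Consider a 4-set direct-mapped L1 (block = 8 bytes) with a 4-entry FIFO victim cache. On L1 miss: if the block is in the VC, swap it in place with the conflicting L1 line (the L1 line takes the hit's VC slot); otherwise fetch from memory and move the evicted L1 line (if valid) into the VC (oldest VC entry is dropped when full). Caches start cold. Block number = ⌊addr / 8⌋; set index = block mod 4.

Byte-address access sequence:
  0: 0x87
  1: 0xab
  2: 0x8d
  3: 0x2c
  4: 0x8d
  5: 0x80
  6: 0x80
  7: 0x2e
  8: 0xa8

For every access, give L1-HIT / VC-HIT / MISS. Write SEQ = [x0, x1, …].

0: 0x87 (blk 16, set 0) → MISS  vc=[]
1: 0xab (blk 21, set 1) → MISS  vc=[]
2: 0x8d (blk 17, set 1) → MISS  vc=[21]
3: 0x2c (blk 5, set 1) → MISS  vc=[21, 17]
4: 0x8d (blk 17, set 1) → VC-HIT  vc=[21, 5]
5: 0x80 (blk 16, set 0) → L1-HIT  vc=[21, 5]
6: 0x80 (blk 16, set 0) → L1-HIT  vc=[21, 5]
7: 0x2e (blk 5, set 1) → VC-HIT  vc=[21, 17]
8: 0xa8 (blk 21, set 1) → VC-HIT  vc=[5, 17]

SEQ = [MISS, MISS, MISS, MISS, VC-HIT, L1-HIT, L1-HIT, VC-HIT, VC-HIT]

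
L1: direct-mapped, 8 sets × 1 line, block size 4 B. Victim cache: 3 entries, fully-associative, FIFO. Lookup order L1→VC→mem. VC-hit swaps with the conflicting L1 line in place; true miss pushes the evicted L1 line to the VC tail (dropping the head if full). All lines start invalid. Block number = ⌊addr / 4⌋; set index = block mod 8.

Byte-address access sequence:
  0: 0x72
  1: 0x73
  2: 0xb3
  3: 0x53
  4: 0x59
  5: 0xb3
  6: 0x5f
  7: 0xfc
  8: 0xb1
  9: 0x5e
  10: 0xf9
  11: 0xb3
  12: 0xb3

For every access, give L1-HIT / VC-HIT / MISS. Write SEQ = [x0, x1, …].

SEQ = [MISS, L1-HIT, MISS, MISS, MISS, VC-HIT, MISS, MISS, L1-HIT, VC-HIT, MISS, L1-HIT, L1-HIT]

#0 0x72→b28/s4 MISS; vc=[]
#1 0x73→b28/s4 L1-HIT; vc=[]
#2 0xb3→b44/s4 MISS; vc=[28]
#3 0x53→b20/s4 MISS; vc=[28,44]
#4 0x59→b22/s6 MISS; vc=[28,44]
#5 0xb3→b44/s4 VC-HIT; vc=[28,20]
#6 0x5f→b23/s7 MISS; vc=[28,20]
#7 0xfc→b63/s7 MISS; vc=[28,20,23]
#8 0xb1→b44/s4 L1-HIT; vc=[28,20,23]
#9 0x5e→b23/s7 VC-HIT; vc=[28,20,63]
#10 0xf9→b62/s6 MISS; vc=[20,63,22]
#11 0xb3→b44/s4 L1-HIT; vc=[20,63,22]
#12 0xb3→b44/s4 L1-HIT; vc=[20,63,22]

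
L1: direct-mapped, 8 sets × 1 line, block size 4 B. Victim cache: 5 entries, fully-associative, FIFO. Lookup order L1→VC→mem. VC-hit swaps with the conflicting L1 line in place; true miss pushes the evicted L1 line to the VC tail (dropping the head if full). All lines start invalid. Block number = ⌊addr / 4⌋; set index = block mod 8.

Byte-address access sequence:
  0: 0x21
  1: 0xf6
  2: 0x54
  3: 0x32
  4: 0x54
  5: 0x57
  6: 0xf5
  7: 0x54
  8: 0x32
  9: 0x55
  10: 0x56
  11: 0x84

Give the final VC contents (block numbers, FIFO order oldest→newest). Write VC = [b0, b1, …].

VC = [61]

  [0] addr=0x21 blk=8 s=0: MISS | VC []
  [1] addr=0xf6 blk=61 s=5: MISS | VC []
  [2] addr=0x54 blk=21 s=5: MISS | VC [61]
  [3] addr=0x32 blk=12 s=4: MISS | VC [61]
  [4] addr=0x54 blk=21 s=5: L1-HIT | VC [61]
  [5] addr=0x57 blk=21 s=5: L1-HIT | VC [61]
  [6] addr=0xf5 blk=61 s=5: VC-HIT | VC [21]
  [7] addr=0x54 blk=21 s=5: VC-HIT | VC [61]
  [8] addr=0x32 blk=12 s=4: L1-HIT | VC [61]
  [9] addr=0x55 blk=21 s=5: L1-HIT | VC [61]
  [10] addr=0x56 blk=21 s=5: L1-HIT | VC [61]
  [11] addr=0x84 blk=33 s=1: MISS | VC [61]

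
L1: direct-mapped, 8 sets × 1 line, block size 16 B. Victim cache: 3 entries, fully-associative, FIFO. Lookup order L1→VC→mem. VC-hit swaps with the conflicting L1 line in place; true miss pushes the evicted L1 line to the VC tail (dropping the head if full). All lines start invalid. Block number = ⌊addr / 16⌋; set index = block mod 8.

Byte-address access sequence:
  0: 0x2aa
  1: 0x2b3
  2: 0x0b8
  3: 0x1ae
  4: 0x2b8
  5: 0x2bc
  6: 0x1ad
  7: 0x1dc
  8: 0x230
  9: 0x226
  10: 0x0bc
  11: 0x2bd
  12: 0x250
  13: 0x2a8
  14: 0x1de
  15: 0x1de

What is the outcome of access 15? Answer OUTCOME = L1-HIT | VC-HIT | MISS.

0: 0x2aa (blk 42, set 2) → MISS  vc=[]
1: 0x2b3 (blk 43, set 3) → MISS  vc=[]
2: 0xb8 (blk 11, set 3) → MISS  vc=[43]
3: 0x1ae (blk 26, set 2) → MISS  vc=[43, 42]
4: 0x2b8 (blk 43, set 3) → VC-HIT  vc=[11, 42]
5: 0x2bc (blk 43, set 3) → L1-HIT  vc=[11, 42]
6: 0x1ad (blk 26, set 2) → L1-HIT  vc=[11, 42]
7: 0x1dc (blk 29, set 5) → MISS  vc=[11, 42]
8: 0x230 (blk 35, set 3) → MISS  vc=[11, 42, 43]
9: 0x226 (blk 34, set 2) → MISS  vc=[42, 43, 26]
10: 0xbc (blk 11, set 3) → MISS  vc=[43, 26, 35]
11: 0x2bd (blk 43, set 3) → VC-HIT  vc=[11, 26, 35]
12: 0x250 (blk 37, set 5) → MISS  vc=[26, 35, 29]
13: 0x2a8 (blk 42, set 2) → MISS  vc=[35, 29, 34]
14: 0x1de (blk 29, set 5) → VC-HIT  vc=[35, 37, 34]
15: 0x1de (blk 29, set 5) → L1-HIT  vc=[35, 37, 34]

OUTCOME = L1-HIT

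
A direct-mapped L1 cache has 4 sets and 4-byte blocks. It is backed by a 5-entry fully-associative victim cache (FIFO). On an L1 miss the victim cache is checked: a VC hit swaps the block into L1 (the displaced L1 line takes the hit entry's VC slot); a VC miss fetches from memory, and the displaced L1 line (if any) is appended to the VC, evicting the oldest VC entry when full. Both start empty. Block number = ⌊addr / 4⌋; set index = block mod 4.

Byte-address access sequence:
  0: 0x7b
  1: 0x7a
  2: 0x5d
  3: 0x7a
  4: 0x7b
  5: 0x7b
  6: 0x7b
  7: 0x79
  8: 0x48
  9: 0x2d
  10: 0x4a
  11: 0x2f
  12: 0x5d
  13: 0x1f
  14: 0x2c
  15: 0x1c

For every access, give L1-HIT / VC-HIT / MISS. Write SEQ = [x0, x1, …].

SEQ = [MISS, L1-HIT, MISS, L1-HIT, L1-HIT, L1-HIT, L1-HIT, L1-HIT, MISS, MISS, L1-HIT, L1-HIT, VC-HIT, MISS, VC-HIT, VC-HIT]

#0 0x7b→b30/s2 MISS; vc=[]
#1 0x7a→b30/s2 L1-HIT; vc=[]
#2 0x5d→b23/s3 MISS; vc=[]
#3 0x7a→b30/s2 L1-HIT; vc=[]
#4 0x7b→b30/s2 L1-HIT; vc=[]
#5 0x7b→b30/s2 L1-HIT; vc=[]
#6 0x7b→b30/s2 L1-HIT; vc=[]
#7 0x79→b30/s2 L1-HIT; vc=[]
#8 0x48→b18/s2 MISS; vc=[30]
#9 0x2d→b11/s3 MISS; vc=[30,23]
#10 0x4a→b18/s2 L1-HIT; vc=[30,23]
#11 0x2f→b11/s3 L1-HIT; vc=[30,23]
#12 0x5d→b23/s3 VC-HIT; vc=[30,11]
#13 0x1f→b7/s3 MISS; vc=[30,11,23]
#14 0x2c→b11/s3 VC-HIT; vc=[30,7,23]
#15 0x1c→b7/s3 VC-HIT; vc=[30,11,23]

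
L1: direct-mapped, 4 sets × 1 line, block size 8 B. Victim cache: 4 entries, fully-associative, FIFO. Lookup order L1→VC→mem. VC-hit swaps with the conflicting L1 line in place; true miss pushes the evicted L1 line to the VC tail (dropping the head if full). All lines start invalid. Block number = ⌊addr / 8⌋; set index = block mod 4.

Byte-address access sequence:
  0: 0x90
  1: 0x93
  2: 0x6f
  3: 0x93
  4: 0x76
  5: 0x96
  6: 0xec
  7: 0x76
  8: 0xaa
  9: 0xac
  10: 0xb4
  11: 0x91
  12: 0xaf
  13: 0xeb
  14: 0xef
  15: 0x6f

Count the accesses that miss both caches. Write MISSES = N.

  [0] addr=0x90 blk=18 s=2: MISS | VC []
  [1] addr=0x93 blk=18 s=2: L1-HIT | VC []
  [2] addr=0x6f blk=13 s=1: MISS | VC []
  [3] addr=0x93 blk=18 s=2: L1-HIT | VC []
  [4] addr=0x76 blk=14 s=2: MISS | VC [18]
  [5] addr=0x96 blk=18 s=2: VC-HIT | VC [14]
  [6] addr=0xec blk=29 s=1: MISS | VC [14, 13]
  [7] addr=0x76 blk=14 s=2: VC-HIT | VC [18, 13]
  [8] addr=0xaa blk=21 s=1: MISS | VC [18, 13, 29]
  [9] addr=0xac blk=21 s=1: L1-HIT | VC [18, 13, 29]
  [10] addr=0xb4 blk=22 s=2: MISS | VC [18, 13, 29, 14]
  [11] addr=0x91 blk=18 s=2: VC-HIT | VC [22, 13, 29, 14]
  [12] addr=0xaf blk=21 s=1: L1-HIT | VC [22, 13, 29, 14]
  [13] addr=0xeb blk=29 s=1: VC-HIT | VC [22, 13, 21, 14]
  [14] addr=0xef blk=29 s=1: L1-HIT | VC [22, 13, 21, 14]
  [15] addr=0x6f blk=13 s=1: VC-HIT | VC [22, 29, 21, 14]

MISSES = 6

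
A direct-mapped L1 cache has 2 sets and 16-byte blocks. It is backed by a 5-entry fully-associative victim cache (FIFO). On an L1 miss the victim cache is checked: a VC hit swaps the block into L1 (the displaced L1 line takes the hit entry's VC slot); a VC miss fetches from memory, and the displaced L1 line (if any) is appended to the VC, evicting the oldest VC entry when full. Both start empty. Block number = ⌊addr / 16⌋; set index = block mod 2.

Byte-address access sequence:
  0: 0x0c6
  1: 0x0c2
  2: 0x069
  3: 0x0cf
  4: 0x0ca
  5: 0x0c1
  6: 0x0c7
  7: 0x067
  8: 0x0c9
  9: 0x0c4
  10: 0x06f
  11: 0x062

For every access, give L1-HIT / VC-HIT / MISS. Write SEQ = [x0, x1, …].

SEQ = [MISS, L1-HIT, MISS, VC-HIT, L1-HIT, L1-HIT, L1-HIT, VC-HIT, VC-HIT, L1-HIT, VC-HIT, L1-HIT]

#0 0xc6→b12/s0 MISS; vc=[]
#1 0xc2→b12/s0 L1-HIT; vc=[]
#2 0x69→b6/s0 MISS; vc=[12]
#3 0xcf→b12/s0 VC-HIT; vc=[6]
#4 0xca→b12/s0 L1-HIT; vc=[6]
#5 0xc1→b12/s0 L1-HIT; vc=[6]
#6 0xc7→b12/s0 L1-HIT; vc=[6]
#7 0x67→b6/s0 VC-HIT; vc=[12]
#8 0xc9→b12/s0 VC-HIT; vc=[6]
#9 0xc4→b12/s0 L1-HIT; vc=[6]
#10 0x6f→b6/s0 VC-HIT; vc=[12]
#11 0x62→b6/s0 L1-HIT; vc=[12]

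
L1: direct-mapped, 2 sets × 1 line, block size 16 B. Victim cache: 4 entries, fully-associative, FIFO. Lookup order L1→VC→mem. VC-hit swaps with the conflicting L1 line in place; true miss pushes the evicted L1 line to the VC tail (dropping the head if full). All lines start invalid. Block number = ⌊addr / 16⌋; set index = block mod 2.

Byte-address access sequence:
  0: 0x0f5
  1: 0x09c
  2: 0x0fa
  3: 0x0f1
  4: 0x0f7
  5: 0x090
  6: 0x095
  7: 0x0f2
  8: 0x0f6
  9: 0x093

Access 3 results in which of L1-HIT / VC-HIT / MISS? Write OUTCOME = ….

OUTCOME = L1-HIT

#0 0xf5→b15/s1 MISS; vc=[]
#1 0x9c→b9/s1 MISS; vc=[15]
#2 0xfa→b15/s1 VC-HIT; vc=[9]
#3 0xf1→b15/s1 L1-HIT; vc=[9]
#4 0xf7→b15/s1 L1-HIT; vc=[9]
#5 0x90→b9/s1 VC-HIT; vc=[15]
#6 0x95→b9/s1 L1-HIT; vc=[15]
#7 0xf2→b15/s1 VC-HIT; vc=[9]
#8 0xf6→b15/s1 L1-HIT; vc=[9]
#9 0x93→b9/s1 VC-HIT; vc=[15]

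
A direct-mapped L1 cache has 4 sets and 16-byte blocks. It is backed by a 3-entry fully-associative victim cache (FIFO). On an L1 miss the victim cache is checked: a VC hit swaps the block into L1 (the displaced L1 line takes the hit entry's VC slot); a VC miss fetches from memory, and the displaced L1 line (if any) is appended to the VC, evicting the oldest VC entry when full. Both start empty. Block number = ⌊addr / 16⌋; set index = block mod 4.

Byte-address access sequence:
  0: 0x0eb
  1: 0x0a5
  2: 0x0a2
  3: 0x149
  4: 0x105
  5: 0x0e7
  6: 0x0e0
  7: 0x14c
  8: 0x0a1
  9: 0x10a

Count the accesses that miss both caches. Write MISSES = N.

#0 0xeb→b14/s2 MISS; vc=[]
#1 0xa5→b10/s2 MISS; vc=[14]
#2 0xa2→b10/s2 L1-HIT; vc=[14]
#3 0x149→b20/s0 MISS; vc=[14]
#4 0x105→b16/s0 MISS; vc=[14,20]
#5 0xe7→b14/s2 VC-HIT; vc=[10,20]
#6 0xe0→b14/s2 L1-HIT; vc=[10,20]
#7 0x14c→b20/s0 VC-HIT; vc=[10,16]
#8 0xa1→b10/s2 VC-HIT; vc=[14,16]
#9 0x10a→b16/s0 VC-HIT; vc=[14,20]

MISSES = 4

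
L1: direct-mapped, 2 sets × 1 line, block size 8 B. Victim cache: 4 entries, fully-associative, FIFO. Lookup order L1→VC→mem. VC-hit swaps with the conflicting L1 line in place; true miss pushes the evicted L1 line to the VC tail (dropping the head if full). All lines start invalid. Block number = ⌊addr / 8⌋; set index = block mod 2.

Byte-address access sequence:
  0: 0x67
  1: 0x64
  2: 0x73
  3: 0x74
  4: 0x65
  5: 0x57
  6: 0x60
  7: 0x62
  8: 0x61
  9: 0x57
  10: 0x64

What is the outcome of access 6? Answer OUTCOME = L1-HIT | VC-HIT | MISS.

OUTCOME = VC-HIT

  [0] addr=0x67 blk=12 s=0: MISS | VC []
  [1] addr=0x64 blk=12 s=0: L1-HIT | VC []
  [2] addr=0x73 blk=14 s=0: MISS | VC [12]
  [3] addr=0x74 blk=14 s=0: L1-HIT | VC [12]
  [4] addr=0x65 blk=12 s=0: VC-HIT | VC [14]
  [5] addr=0x57 blk=10 s=0: MISS | VC [14, 12]
  [6] addr=0x60 blk=12 s=0: VC-HIT | VC [14, 10]
  [7] addr=0x62 blk=12 s=0: L1-HIT | VC [14, 10]
  [8] addr=0x61 blk=12 s=0: L1-HIT | VC [14, 10]
  [9] addr=0x57 blk=10 s=0: VC-HIT | VC [14, 12]
  [10] addr=0x64 blk=12 s=0: VC-HIT | VC [14, 10]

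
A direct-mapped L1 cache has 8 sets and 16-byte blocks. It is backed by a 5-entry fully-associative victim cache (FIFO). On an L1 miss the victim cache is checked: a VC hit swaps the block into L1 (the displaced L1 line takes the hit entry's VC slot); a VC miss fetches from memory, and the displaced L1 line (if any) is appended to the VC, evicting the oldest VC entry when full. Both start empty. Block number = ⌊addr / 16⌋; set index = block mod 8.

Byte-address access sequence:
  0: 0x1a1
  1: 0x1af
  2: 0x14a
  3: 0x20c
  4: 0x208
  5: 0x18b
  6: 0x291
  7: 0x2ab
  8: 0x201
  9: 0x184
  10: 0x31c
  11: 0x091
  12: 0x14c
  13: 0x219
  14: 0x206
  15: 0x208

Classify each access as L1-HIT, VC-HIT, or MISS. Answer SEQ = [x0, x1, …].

#0 0x1a1→b26/s2 MISS; vc=[]
#1 0x1af→b26/s2 L1-HIT; vc=[]
#2 0x14a→b20/s4 MISS; vc=[]
#3 0x20c→b32/s0 MISS; vc=[]
#4 0x208→b32/s0 L1-HIT; vc=[]
#5 0x18b→b24/s0 MISS; vc=[32]
#6 0x291→b41/s1 MISS; vc=[32]
#7 0x2ab→b42/s2 MISS; vc=[32,26]
#8 0x201→b32/s0 VC-HIT; vc=[24,26]
#9 0x184→b24/s0 VC-HIT; vc=[32,26]
#10 0x31c→b49/s1 MISS; vc=[32,26,41]
#11 0x91→b9/s1 MISS; vc=[32,26,41,49]
#12 0x14c→b20/s4 L1-HIT; vc=[32,26,41,49]
#13 0x219→b33/s1 MISS; vc=[32,26,41,49,9]
#14 0x206→b32/s0 VC-HIT; vc=[24,26,41,49,9]
#15 0x208→b32/s0 L1-HIT; vc=[24,26,41,49,9]

SEQ = [MISS, L1-HIT, MISS, MISS, L1-HIT, MISS, MISS, MISS, VC-HIT, VC-HIT, MISS, MISS, L1-HIT, MISS, VC-HIT, L1-HIT]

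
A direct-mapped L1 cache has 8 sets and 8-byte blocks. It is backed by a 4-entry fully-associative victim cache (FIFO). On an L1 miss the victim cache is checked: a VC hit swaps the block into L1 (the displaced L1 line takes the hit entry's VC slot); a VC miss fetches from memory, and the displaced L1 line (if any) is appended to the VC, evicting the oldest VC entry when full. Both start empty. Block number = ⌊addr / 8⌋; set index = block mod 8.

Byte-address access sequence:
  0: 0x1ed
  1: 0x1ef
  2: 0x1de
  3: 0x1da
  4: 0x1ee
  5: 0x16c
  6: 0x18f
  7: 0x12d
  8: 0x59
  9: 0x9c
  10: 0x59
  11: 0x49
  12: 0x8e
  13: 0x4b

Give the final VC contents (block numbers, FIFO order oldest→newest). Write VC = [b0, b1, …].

VC = [59, 19, 49, 17]

0: 0x1ed (blk 61, set 5) → MISS  vc=[]
1: 0x1ef (blk 61, set 5) → L1-HIT  vc=[]
2: 0x1de (blk 59, set 3) → MISS  vc=[]
3: 0x1da (blk 59, set 3) → L1-HIT  vc=[]
4: 0x1ee (blk 61, set 5) → L1-HIT  vc=[]
5: 0x16c (blk 45, set 5) → MISS  vc=[61]
6: 0x18f (blk 49, set 1) → MISS  vc=[61]
7: 0x12d (blk 37, set 5) → MISS  vc=[61, 45]
8: 0x59 (blk 11, set 3) → MISS  vc=[61, 45, 59]
9: 0x9c (blk 19, set 3) → MISS  vc=[61, 45, 59, 11]
10: 0x59 (blk 11, set 3) → VC-HIT  vc=[61, 45, 59, 19]
11: 0x49 (blk 9, set 1) → MISS  vc=[45, 59, 19, 49]
12: 0x8e (blk 17, set 1) → MISS  vc=[59, 19, 49, 9]
13: 0x4b (blk 9, set 1) → VC-HIT  vc=[59, 19, 49, 17]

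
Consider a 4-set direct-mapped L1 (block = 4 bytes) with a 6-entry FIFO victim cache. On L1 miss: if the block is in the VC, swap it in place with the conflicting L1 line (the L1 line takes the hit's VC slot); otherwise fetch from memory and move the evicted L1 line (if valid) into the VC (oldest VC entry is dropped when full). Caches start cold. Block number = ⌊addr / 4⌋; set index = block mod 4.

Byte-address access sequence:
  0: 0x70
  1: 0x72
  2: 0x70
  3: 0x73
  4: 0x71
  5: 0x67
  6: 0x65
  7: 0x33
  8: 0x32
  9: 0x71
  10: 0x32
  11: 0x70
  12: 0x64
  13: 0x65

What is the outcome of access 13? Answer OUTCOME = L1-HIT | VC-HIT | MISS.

OUTCOME = L1-HIT

#0 0x70→b28/s0 MISS; vc=[]
#1 0x72→b28/s0 L1-HIT; vc=[]
#2 0x70→b28/s0 L1-HIT; vc=[]
#3 0x73→b28/s0 L1-HIT; vc=[]
#4 0x71→b28/s0 L1-HIT; vc=[]
#5 0x67→b25/s1 MISS; vc=[]
#6 0x65→b25/s1 L1-HIT; vc=[]
#7 0x33→b12/s0 MISS; vc=[28]
#8 0x32→b12/s0 L1-HIT; vc=[28]
#9 0x71→b28/s0 VC-HIT; vc=[12]
#10 0x32→b12/s0 VC-HIT; vc=[28]
#11 0x70→b28/s0 VC-HIT; vc=[12]
#12 0x64→b25/s1 L1-HIT; vc=[12]
#13 0x65→b25/s1 L1-HIT; vc=[12]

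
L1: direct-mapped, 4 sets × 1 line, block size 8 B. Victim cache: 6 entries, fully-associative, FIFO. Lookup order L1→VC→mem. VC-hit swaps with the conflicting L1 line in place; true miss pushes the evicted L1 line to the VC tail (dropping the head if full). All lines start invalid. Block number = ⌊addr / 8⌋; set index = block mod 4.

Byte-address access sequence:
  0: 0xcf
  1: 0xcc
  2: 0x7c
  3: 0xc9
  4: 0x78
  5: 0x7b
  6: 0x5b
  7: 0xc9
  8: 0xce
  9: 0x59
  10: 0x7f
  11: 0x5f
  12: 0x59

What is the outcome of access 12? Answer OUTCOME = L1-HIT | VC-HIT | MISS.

#0 0xcf→b25/s1 MISS; vc=[]
#1 0xcc→b25/s1 L1-HIT; vc=[]
#2 0x7c→b15/s3 MISS; vc=[]
#3 0xc9→b25/s1 L1-HIT; vc=[]
#4 0x78→b15/s3 L1-HIT; vc=[]
#5 0x7b→b15/s3 L1-HIT; vc=[]
#6 0x5b→b11/s3 MISS; vc=[15]
#7 0xc9→b25/s1 L1-HIT; vc=[15]
#8 0xce→b25/s1 L1-HIT; vc=[15]
#9 0x59→b11/s3 L1-HIT; vc=[15]
#10 0x7f→b15/s3 VC-HIT; vc=[11]
#11 0x5f→b11/s3 VC-HIT; vc=[15]
#12 0x59→b11/s3 L1-HIT; vc=[15]

OUTCOME = L1-HIT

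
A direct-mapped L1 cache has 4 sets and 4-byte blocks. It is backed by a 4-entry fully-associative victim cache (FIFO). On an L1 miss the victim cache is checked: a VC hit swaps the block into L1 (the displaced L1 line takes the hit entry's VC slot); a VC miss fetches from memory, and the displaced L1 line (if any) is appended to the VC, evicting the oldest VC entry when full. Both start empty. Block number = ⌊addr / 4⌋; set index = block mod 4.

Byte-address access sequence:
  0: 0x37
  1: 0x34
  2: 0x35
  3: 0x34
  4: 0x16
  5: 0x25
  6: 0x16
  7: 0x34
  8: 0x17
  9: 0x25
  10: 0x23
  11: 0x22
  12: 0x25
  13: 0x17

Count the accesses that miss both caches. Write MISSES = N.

#0 0x37→b13/s1 MISS; vc=[]
#1 0x34→b13/s1 L1-HIT; vc=[]
#2 0x35→b13/s1 L1-HIT; vc=[]
#3 0x34→b13/s1 L1-HIT; vc=[]
#4 0x16→b5/s1 MISS; vc=[13]
#5 0x25→b9/s1 MISS; vc=[13,5]
#6 0x16→b5/s1 VC-HIT; vc=[13,9]
#7 0x34→b13/s1 VC-HIT; vc=[5,9]
#8 0x17→b5/s1 VC-HIT; vc=[13,9]
#9 0x25→b9/s1 VC-HIT; vc=[13,5]
#10 0x23→b8/s0 MISS; vc=[13,5]
#11 0x22→b8/s0 L1-HIT; vc=[13,5]
#12 0x25→b9/s1 L1-HIT; vc=[13,5]
#13 0x17→b5/s1 VC-HIT; vc=[13,9]

MISSES = 4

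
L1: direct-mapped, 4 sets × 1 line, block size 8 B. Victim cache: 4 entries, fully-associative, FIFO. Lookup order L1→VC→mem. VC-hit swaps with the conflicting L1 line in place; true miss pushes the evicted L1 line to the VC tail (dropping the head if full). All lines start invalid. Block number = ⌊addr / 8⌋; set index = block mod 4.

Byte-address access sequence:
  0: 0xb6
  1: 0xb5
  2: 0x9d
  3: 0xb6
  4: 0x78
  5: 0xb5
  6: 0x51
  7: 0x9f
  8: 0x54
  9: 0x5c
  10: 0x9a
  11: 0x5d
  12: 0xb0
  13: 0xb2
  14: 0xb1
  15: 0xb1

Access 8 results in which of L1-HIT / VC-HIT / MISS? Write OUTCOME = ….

OUTCOME = L1-HIT

#0 0xb6→b22/s2 MISS; vc=[]
#1 0xb5→b22/s2 L1-HIT; vc=[]
#2 0x9d→b19/s3 MISS; vc=[]
#3 0xb6→b22/s2 L1-HIT; vc=[]
#4 0x78→b15/s3 MISS; vc=[19]
#5 0xb5→b22/s2 L1-HIT; vc=[19]
#6 0x51→b10/s2 MISS; vc=[19,22]
#7 0x9f→b19/s3 VC-HIT; vc=[15,22]
#8 0x54→b10/s2 L1-HIT; vc=[15,22]
#9 0x5c→b11/s3 MISS; vc=[15,22,19]
#10 0x9a→b19/s3 VC-HIT; vc=[15,22,11]
#11 0x5d→b11/s3 VC-HIT; vc=[15,22,19]
#12 0xb0→b22/s2 VC-HIT; vc=[15,10,19]
#13 0xb2→b22/s2 L1-HIT; vc=[15,10,19]
#14 0xb1→b22/s2 L1-HIT; vc=[15,10,19]
#15 0xb1→b22/s2 L1-HIT; vc=[15,10,19]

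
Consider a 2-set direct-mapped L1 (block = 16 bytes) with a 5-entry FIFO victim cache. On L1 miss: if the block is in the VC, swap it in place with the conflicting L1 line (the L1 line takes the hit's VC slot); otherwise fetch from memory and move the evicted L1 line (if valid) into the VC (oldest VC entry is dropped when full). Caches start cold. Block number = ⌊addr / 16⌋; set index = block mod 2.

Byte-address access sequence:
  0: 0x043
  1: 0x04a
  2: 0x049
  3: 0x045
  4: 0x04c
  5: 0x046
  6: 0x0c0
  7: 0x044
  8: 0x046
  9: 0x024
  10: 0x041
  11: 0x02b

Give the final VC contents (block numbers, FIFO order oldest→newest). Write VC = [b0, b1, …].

VC = [12, 4]

0: 0x43 (blk 4, set 0) → MISS  vc=[]
1: 0x4a (blk 4, set 0) → L1-HIT  vc=[]
2: 0x49 (blk 4, set 0) → L1-HIT  vc=[]
3: 0x45 (blk 4, set 0) → L1-HIT  vc=[]
4: 0x4c (blk 4, set 0) → L1-HIT  vc=[]
5: 0x46 (blk 4, set 0) → L1-HIT  vc=[]
6: 0xc0 (blk 12, set 0) → MISS  vc=[4]
7: 0x44 (blk 4, set 0) → VC-HIT  vc=[12]
8: 0x46 (blk 4, set 0) → L1-HIT  vc=[12]
9: 0x24 (blk 2, set 0) → MISS  vc=[12, 4]
10: 0x41 (blk 4, set 0) → VC-HIT  vc=[12, 2]
11: 0x2b (blk 2, set 0) → VC-HIT  vc=[12, 4]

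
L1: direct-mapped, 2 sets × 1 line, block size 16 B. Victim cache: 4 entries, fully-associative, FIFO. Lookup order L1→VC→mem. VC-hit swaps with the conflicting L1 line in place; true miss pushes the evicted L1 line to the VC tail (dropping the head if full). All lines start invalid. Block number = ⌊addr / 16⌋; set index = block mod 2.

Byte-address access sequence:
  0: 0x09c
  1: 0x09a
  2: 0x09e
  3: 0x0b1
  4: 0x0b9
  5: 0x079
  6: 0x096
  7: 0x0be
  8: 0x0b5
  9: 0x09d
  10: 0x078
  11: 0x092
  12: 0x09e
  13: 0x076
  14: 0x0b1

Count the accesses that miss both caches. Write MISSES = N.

MISSES = 3

0: 0x9c (blk 9, set 1) → MISS  vc=[]
1: 0x9a (blk 9, set 1) → L1-HIT  vc=[]
2: 0x9e (blk 9, set 1) → L1-HIT  vc=[]
3: 0xb1 (blk 11, set 1) → MISS  vc=[9]
4: 0xb9 (blk 11, set 1) → L1-HIT  vc=[9]
5: 0x79 (blk 7, set 1) → MISS  vc=[9, 11]
6: 0x96 (blk 9, set 1) → VC-HIT  vc=[7, 11]
7: 0xbe (blk 11, set 1) → VC-HIT  vc=[7, 9]
8: 0xb5 (blk 11, set 1) → L1-HIT  vc=[7, 9]
9: 0x9d (blk 9, set 1) → VC-HIT  vc=[7, 11]
10: 0x78 (blk 7, set 1) → VC-HIT  vc=[9, 11]
11: 0x92 (blk 9, set 1) → VC-HIT  vc=[7, 11]
12: 0x9e (blk 9, set 1) → L1-HIT  vc=[7, 11]
13: 0x76 (blk 7, set 1) → VC-HIT  vc=[9, 11]
14: 0xb1 (blk 11, set 1) → VC-HIT  vc=[9, 7]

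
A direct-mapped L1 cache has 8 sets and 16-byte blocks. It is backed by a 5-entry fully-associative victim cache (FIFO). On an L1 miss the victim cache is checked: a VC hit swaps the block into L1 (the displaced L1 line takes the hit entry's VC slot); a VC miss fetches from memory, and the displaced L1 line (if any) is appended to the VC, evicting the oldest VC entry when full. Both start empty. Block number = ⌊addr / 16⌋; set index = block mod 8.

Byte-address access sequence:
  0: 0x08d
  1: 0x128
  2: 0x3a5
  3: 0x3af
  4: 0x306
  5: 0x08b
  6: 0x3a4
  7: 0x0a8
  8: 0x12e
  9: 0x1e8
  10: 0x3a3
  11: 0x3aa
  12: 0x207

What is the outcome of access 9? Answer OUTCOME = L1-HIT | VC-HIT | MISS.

#0 0x8d→b8/s0 MISS; vc=[]
#1 0x128→b18/s2 MISS; vc=[]
#2 0x3a5→b58/s2 MISS; vc=[18]
#3 0x3af→b58/s2 L1-HIT; vc=[18]
#4 0x306→b48/s0 MISS; vc=[18,8]
#5 0x8b→b8/s0 VC-HIT; vc=[18,48]
#6 0x3a4→b58/s2 L1-HIT; vc=[18,48]
#7 0xa8→b10/s2 MISS; vc=[18,48,58]
#8 0x12e→b18/s2 VC-HIT; vc=[10,48,58]
#9 0x1e8→b30/s6 MISS; vc=[10,48,58]
#10 0x3a3→b58/s2 VC-HIT; vc=[10,48,18]
#11 0x3aa→b58/s2 L1-HIT; vc=[10,48,18]
#12 0x207→b32/s0 MISS; vc=[10,48,18,8]

OUTCOME = MISS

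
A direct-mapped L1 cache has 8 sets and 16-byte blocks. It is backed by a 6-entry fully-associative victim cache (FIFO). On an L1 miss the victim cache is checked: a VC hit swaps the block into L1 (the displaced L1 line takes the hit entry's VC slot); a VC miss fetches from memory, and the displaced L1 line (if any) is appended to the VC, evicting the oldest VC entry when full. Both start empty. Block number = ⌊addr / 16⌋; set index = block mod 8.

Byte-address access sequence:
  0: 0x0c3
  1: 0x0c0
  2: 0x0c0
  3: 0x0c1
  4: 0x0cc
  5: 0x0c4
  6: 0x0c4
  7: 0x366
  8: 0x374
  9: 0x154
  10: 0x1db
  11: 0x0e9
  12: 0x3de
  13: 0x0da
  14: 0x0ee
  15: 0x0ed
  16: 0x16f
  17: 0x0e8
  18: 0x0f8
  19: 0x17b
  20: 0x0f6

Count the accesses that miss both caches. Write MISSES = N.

MISSES = 11

#0 0xc3→b12/s4 MISS; vc=[]
#1 0xc0→b12/s4 L1-HIT; vc=[]
#2 0xc0→b12/s4 L1-HIT; vc=[]
#3 0xc1→b12/s4 L1-HIT; vc=[]
#4 0xcc→b12/s4 L1-HIT; vc=[]
#5 0xc4→b12/s4 L1-HIT; vc=[]
#6 0xc4→b12/s4 L1-HIT; vc=[]
#7 0x366→b54/s6 MISS; vc=[]
#8 0x374→b55/s7 MISS; vc=[]
#9 0x154→b21/s5 MISS; vc=[]
#10 0x1db→b29/s5 MISS; vc=[21]
#11 0xe9→b14/s6 MISS; vc=[21,54]
#12 0x3de→b61/s5 MISS; vc=[21,54,29]
#13 0xda→b13/s5 MISS; vc=[21,54,29,61]
#14 0xee→b14/s6 L1-HIT; vc=[21,54,29,61]
#15 0xed→b14/s6 L1-HIT; vc=[21,54,29,61]
#16 0x16f→b22/s6 MISS; vc=[21,54,29,61,14]
#17 0xe8→b14/s6 VC-HIT; vc=[21,54,29,61,22]
#18 0xf8→b15/s7 MISS; vc=[21,54,29,61,22,55]
#19 0x17b→b23/s7 MISS; vc=[54,29,61,22,55,15]
#20 0xf6→b15/s7 VC-HIT; vc=[54,29,61,22,55,23]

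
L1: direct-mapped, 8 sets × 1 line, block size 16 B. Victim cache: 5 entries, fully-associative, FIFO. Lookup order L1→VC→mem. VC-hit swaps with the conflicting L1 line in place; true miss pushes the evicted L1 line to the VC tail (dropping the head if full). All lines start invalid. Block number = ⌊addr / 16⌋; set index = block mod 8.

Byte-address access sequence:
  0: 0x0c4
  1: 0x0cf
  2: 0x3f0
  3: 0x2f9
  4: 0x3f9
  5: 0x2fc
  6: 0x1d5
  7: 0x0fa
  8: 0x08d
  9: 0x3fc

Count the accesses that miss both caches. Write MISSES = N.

0: 0xc4 (blk 12, set 4) → MISS  vc=[]
1: 0xcf (blk 12, set 4) → L1-HIT  vc=[]
2: 0x3f0 (blk 63, set 7) → MISS  vc=[]
3: 0x2f9 (blk 47, set 7) → MISS  vc=[63]
4: 0x3f9 (blk 63, set 7) → VC-HIT  vc=[47]
5: 0x2fc (blk 47, set 7) → VC-HIT  vc=[63]
6: 0x1d5 (blk 29, set 5) → MISS  vc=[63]
7: 0xfa (blk 15, set 7) → MISS  vc=[63, 47]
8: 0x8d (blk 8, set 0) → MISS  vc=[63, 47]
9: 0x3fc (blk 63, set 7) → VC-HIT  vc=[15, 47]

MISSES = 6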